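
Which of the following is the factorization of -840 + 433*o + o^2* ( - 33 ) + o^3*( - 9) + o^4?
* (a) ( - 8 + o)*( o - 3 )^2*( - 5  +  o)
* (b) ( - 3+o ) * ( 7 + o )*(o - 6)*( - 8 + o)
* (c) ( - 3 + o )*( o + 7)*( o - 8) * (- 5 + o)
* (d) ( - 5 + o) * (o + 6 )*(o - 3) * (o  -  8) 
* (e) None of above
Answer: c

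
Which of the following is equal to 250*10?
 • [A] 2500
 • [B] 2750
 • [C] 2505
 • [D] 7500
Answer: A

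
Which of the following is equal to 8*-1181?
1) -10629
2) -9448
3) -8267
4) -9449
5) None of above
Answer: 2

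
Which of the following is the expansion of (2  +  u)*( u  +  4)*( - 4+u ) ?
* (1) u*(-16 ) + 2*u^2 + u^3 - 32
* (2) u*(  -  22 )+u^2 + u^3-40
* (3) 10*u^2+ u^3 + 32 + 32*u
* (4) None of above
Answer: 1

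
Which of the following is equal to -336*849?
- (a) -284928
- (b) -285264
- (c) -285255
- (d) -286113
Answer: b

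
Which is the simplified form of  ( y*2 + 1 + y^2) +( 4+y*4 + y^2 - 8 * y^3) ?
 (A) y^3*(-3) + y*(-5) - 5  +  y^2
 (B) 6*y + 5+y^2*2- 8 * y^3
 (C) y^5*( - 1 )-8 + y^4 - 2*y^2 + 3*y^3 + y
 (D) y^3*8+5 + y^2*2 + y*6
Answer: B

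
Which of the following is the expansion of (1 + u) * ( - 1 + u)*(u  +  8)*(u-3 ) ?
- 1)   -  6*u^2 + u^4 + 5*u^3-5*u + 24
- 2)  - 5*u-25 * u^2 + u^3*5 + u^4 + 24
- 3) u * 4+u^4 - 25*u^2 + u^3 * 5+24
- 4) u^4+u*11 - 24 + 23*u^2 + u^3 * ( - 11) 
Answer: 2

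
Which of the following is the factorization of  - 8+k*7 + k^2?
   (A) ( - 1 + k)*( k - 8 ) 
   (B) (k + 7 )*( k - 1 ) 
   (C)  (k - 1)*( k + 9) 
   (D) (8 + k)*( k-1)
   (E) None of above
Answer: D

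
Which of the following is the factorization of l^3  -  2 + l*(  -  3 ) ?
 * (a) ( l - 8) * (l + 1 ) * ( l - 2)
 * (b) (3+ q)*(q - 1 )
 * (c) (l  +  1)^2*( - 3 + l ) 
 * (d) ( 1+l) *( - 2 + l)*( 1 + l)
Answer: d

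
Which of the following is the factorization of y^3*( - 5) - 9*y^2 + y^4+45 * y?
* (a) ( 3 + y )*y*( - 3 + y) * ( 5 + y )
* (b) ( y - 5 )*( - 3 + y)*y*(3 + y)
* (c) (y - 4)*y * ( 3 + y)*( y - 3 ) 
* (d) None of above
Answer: b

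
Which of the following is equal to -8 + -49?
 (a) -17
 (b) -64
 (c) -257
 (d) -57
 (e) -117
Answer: d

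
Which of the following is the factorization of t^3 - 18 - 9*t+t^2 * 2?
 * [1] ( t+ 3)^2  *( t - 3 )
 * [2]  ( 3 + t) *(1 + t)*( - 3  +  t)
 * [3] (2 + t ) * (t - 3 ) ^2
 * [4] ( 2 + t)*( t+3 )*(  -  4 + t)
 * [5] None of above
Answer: 5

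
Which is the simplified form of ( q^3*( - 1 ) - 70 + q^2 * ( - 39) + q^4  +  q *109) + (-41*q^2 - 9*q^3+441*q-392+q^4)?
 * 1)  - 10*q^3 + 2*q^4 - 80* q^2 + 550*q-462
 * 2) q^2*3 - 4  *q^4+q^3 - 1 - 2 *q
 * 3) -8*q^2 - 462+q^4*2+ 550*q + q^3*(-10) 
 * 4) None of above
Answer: 1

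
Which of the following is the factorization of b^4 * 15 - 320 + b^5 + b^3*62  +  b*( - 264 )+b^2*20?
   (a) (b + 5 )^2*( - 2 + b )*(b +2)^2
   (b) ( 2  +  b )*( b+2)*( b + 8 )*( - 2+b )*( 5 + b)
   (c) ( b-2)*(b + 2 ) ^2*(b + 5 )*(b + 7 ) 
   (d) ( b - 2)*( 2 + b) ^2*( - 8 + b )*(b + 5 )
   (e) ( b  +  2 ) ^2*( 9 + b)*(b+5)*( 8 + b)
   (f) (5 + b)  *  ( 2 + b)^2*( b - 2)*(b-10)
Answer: b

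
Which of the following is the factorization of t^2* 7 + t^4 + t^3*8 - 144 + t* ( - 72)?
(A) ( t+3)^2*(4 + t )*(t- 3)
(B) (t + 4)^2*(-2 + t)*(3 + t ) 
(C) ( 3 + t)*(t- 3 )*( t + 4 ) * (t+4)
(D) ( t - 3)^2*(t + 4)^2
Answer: C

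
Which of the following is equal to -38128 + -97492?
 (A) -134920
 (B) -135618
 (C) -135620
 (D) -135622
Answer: C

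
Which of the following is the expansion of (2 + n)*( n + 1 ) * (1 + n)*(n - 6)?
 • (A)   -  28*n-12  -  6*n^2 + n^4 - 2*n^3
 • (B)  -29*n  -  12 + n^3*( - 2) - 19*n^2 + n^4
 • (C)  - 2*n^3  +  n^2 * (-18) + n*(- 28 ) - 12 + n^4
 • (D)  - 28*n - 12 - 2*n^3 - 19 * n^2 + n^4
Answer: D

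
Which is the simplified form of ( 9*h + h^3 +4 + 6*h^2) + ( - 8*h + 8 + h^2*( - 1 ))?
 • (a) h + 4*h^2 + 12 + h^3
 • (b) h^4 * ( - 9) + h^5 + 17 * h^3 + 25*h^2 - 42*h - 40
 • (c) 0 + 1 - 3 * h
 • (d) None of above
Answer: d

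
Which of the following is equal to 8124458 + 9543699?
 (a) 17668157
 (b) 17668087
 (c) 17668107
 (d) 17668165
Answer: a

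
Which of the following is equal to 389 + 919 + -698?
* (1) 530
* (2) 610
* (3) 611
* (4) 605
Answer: 2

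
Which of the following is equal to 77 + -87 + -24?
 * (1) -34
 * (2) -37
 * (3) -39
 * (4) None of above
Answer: 1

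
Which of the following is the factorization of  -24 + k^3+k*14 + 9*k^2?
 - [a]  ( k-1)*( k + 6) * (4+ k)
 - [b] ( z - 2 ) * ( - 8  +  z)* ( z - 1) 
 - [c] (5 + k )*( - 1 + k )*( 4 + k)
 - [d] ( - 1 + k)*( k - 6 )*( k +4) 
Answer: a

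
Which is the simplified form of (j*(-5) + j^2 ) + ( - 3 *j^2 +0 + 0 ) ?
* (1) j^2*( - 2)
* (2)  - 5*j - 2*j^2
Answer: 2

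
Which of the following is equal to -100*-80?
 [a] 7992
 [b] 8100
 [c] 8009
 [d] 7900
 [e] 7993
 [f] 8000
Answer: f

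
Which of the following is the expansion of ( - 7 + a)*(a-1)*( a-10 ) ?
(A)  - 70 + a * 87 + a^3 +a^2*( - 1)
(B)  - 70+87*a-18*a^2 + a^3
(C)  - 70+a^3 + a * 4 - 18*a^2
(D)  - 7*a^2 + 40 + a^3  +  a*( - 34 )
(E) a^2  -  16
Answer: B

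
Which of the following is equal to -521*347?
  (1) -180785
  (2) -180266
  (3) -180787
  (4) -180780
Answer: 3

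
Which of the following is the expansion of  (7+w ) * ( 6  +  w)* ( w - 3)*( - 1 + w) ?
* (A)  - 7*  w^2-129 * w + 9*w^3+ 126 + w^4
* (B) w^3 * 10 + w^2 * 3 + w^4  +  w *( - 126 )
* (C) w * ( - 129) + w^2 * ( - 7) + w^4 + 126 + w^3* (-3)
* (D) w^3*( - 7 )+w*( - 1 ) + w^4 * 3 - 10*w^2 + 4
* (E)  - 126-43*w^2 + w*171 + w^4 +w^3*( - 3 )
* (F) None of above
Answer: A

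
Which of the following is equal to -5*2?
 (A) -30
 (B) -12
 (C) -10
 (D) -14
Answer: C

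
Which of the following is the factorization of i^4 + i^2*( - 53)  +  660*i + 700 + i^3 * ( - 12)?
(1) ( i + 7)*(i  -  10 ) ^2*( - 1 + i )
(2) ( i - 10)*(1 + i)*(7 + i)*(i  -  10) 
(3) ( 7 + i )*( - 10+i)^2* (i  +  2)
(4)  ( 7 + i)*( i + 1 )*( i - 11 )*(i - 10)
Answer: 2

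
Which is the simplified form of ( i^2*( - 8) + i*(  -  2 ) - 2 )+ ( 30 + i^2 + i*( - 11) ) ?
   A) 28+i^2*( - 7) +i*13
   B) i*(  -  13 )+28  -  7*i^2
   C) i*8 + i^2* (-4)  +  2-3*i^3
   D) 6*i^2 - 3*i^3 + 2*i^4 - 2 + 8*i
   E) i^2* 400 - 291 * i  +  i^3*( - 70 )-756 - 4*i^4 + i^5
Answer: B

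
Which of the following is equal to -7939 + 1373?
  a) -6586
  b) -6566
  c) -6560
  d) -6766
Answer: b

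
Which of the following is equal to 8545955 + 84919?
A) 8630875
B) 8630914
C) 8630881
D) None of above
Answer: D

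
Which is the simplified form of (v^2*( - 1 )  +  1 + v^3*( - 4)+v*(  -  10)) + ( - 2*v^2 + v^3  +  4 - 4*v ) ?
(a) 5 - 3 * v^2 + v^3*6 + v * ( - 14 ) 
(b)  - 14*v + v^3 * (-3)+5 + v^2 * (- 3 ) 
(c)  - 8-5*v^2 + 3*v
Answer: b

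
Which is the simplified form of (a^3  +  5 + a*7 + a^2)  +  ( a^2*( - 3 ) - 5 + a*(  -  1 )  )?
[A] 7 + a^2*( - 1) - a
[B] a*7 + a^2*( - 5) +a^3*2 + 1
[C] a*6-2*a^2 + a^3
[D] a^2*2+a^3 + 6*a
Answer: C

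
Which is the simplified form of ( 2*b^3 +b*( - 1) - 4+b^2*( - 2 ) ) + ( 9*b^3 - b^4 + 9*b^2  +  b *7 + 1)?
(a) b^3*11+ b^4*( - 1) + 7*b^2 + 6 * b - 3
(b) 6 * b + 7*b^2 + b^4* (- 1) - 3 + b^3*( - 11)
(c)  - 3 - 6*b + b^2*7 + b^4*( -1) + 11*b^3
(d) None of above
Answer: a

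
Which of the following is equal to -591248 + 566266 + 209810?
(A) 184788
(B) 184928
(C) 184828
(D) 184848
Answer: C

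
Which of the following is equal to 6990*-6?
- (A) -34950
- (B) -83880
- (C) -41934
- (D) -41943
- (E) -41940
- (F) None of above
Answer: E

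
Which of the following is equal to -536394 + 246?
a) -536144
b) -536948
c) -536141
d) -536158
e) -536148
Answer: e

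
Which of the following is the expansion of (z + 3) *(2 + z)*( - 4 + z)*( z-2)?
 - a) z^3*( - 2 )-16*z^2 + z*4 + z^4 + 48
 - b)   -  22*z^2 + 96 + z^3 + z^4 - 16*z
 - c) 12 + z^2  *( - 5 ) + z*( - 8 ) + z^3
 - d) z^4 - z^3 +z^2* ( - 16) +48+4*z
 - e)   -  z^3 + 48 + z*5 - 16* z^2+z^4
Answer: d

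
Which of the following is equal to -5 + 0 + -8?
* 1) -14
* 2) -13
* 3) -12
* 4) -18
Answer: 2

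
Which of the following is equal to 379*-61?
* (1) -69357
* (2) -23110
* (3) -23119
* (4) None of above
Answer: 3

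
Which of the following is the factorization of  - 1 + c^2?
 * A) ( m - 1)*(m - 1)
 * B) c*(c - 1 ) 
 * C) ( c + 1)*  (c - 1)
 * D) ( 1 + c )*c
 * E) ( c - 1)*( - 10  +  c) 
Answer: C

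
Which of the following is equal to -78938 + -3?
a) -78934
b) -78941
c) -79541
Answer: b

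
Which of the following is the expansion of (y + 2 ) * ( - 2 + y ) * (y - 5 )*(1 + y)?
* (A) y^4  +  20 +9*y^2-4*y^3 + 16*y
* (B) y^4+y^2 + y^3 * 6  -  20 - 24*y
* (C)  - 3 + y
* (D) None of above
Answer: D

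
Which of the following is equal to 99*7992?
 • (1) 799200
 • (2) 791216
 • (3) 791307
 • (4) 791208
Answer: 4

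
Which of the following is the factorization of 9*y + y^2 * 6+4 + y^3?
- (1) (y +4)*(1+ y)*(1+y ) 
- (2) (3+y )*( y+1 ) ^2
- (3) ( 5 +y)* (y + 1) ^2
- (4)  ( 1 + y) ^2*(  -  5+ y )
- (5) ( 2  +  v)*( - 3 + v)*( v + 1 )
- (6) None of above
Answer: 1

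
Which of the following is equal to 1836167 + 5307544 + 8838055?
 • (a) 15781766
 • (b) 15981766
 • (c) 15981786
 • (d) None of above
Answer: b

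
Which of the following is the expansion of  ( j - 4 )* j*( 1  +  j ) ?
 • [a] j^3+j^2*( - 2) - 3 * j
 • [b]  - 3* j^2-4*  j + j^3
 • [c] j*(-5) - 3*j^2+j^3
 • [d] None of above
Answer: b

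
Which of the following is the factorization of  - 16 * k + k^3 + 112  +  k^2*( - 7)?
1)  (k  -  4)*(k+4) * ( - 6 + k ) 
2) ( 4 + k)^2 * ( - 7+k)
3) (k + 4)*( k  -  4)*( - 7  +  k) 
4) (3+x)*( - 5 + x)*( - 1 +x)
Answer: 3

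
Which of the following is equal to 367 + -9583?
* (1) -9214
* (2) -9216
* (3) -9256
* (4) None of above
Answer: 2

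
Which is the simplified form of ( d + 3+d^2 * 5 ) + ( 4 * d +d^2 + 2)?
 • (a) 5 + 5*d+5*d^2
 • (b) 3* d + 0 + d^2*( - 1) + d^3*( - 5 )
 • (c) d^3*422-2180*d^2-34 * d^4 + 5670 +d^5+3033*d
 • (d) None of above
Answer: d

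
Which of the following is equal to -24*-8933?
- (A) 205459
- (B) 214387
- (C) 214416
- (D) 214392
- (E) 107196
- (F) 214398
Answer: D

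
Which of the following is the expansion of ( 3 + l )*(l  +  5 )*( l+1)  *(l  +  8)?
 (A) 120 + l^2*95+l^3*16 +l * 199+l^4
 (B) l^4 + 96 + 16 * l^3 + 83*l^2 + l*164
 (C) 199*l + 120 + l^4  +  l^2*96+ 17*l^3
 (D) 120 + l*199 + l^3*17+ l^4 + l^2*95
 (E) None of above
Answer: D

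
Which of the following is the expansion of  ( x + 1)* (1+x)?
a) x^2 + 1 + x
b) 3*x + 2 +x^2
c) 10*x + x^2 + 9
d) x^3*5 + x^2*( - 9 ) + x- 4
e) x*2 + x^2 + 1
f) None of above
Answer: e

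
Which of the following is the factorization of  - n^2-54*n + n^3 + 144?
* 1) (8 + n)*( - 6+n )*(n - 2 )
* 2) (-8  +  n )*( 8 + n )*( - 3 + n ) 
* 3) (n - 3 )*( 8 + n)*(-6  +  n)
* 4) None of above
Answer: 3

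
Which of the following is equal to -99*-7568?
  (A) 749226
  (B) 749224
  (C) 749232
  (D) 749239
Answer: C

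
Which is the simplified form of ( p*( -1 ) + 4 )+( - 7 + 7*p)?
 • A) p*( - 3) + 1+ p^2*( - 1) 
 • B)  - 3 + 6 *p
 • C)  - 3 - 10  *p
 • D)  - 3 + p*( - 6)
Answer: B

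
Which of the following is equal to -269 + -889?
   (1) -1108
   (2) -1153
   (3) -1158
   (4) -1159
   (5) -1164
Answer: 3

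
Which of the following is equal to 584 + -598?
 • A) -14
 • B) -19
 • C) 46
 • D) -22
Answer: A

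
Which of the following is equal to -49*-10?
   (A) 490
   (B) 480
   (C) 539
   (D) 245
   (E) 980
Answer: A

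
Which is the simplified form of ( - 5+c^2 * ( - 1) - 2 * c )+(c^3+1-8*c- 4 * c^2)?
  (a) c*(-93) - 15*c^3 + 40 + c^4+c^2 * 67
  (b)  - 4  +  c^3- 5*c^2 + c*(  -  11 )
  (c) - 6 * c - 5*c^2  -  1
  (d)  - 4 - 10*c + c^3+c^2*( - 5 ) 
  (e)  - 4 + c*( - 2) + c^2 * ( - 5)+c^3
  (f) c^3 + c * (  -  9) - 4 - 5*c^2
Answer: d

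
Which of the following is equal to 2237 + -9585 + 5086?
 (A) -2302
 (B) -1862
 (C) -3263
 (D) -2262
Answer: D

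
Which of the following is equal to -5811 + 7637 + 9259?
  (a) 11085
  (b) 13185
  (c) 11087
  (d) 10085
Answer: a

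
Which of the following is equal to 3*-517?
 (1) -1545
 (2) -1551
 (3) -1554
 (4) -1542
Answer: 2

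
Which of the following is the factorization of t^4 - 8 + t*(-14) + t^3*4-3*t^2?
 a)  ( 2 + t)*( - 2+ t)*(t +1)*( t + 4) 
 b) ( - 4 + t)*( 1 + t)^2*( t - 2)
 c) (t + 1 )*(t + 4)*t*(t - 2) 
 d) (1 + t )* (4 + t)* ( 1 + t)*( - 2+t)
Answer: d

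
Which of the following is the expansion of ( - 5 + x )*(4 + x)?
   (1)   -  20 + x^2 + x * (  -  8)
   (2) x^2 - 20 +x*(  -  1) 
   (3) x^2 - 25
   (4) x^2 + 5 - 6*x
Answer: 2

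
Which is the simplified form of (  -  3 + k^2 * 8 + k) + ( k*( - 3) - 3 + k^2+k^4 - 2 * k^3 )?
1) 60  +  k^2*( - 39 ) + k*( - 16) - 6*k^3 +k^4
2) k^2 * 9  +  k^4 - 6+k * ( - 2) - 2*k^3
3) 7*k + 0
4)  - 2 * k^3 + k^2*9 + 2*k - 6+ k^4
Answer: 2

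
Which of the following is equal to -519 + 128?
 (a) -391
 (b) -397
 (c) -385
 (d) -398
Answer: a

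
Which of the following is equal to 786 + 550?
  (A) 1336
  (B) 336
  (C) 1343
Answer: A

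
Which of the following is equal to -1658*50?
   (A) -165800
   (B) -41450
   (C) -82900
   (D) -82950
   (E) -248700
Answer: C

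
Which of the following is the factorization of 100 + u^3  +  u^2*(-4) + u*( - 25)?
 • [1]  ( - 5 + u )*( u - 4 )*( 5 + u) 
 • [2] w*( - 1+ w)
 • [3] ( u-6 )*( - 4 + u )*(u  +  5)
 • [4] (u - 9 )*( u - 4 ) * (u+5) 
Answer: 1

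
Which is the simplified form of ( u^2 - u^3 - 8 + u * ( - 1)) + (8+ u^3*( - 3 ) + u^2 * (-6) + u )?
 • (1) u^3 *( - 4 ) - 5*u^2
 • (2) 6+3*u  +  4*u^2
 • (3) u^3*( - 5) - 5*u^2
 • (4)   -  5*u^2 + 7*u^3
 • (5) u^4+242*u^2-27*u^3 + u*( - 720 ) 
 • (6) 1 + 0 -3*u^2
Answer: 1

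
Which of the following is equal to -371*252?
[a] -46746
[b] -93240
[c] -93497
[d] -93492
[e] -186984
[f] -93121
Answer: d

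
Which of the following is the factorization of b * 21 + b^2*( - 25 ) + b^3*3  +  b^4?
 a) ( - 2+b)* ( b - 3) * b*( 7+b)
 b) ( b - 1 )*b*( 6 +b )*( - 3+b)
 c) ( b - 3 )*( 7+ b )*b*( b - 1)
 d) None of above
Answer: c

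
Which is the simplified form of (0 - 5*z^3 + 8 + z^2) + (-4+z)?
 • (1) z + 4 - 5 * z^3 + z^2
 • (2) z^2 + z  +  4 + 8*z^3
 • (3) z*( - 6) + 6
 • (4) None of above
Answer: 1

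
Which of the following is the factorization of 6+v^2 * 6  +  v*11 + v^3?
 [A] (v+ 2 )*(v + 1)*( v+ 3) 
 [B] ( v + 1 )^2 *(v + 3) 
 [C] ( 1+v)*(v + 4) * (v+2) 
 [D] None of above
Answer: A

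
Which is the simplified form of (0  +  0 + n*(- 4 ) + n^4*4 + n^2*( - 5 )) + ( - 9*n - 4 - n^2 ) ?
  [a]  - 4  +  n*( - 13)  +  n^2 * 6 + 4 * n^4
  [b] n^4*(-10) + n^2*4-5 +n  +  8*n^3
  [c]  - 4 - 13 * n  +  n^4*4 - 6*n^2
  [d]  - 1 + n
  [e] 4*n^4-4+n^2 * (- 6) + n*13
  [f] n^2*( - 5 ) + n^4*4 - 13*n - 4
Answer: c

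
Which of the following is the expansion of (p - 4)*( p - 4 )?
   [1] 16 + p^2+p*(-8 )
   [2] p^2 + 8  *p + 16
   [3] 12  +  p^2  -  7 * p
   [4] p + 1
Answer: 1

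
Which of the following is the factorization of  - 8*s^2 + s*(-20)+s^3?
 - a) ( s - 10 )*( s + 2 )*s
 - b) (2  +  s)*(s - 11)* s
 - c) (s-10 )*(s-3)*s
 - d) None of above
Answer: a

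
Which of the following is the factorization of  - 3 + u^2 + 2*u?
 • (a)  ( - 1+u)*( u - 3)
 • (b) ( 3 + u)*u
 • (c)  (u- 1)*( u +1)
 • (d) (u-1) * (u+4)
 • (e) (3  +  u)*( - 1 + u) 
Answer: e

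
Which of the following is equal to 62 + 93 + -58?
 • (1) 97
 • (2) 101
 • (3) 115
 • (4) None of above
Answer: 1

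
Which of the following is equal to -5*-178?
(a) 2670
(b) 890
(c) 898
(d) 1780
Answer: b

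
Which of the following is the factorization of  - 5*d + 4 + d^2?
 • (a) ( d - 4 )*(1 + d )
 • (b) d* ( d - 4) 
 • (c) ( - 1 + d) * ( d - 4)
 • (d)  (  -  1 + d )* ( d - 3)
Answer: c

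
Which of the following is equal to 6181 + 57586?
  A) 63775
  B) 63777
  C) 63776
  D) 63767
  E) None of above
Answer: D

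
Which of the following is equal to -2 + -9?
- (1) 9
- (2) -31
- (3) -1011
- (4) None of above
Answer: 4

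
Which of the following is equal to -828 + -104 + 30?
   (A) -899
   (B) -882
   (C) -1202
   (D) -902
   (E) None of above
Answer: D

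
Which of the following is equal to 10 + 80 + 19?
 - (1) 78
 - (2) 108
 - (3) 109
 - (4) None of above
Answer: 3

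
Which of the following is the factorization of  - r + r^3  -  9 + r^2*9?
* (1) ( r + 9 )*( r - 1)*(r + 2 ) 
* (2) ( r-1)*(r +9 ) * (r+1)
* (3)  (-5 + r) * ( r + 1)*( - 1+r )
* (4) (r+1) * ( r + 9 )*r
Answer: 2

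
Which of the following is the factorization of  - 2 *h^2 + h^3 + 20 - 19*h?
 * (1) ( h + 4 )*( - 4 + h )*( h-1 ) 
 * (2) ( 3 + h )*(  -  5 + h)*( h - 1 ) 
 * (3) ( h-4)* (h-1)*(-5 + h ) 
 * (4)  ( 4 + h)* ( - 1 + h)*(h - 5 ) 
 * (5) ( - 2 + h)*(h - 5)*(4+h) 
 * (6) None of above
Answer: 4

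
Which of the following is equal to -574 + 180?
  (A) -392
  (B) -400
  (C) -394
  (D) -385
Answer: C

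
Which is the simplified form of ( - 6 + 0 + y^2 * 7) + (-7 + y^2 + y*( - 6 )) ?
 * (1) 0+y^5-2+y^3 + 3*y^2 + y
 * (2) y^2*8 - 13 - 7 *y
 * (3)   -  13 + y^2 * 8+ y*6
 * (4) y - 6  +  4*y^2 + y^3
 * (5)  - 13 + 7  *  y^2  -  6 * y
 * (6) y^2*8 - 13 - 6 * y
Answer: 6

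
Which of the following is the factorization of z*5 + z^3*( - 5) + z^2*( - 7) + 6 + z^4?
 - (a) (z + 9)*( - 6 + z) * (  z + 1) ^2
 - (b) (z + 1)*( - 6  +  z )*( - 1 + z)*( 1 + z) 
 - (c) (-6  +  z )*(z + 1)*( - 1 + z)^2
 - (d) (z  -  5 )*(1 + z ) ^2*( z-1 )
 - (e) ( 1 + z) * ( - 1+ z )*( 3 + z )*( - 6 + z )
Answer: b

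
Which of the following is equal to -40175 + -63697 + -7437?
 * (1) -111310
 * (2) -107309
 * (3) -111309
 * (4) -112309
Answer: 3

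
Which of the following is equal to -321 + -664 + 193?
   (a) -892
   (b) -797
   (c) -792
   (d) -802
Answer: c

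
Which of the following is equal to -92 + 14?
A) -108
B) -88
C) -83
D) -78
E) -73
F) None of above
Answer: D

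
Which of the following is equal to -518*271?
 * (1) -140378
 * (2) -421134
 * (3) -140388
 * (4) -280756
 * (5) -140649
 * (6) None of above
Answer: 1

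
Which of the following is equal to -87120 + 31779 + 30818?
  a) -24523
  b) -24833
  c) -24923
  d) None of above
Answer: a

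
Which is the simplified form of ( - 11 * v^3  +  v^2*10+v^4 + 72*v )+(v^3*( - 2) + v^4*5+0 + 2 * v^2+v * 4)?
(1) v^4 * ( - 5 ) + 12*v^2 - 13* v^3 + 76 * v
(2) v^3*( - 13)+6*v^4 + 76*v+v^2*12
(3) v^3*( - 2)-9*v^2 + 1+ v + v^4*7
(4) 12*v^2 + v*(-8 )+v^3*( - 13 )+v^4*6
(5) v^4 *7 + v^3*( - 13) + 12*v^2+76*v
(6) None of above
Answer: 2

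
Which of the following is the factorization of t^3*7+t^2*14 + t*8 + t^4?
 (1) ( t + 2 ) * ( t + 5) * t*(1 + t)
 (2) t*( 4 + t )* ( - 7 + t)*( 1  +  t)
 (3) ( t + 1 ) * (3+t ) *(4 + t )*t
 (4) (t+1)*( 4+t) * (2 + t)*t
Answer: 4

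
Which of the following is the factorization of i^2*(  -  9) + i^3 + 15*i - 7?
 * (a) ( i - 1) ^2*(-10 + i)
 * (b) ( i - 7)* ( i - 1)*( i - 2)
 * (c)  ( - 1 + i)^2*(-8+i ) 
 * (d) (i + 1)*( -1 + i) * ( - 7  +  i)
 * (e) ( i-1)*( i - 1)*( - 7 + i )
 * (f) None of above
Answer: e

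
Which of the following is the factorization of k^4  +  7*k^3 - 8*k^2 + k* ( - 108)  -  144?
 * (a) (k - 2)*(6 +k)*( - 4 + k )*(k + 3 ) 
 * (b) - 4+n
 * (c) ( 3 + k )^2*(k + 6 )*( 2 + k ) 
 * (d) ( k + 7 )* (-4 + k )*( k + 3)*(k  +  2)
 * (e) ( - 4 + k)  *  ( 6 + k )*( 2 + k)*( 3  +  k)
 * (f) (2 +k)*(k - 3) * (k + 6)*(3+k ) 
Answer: e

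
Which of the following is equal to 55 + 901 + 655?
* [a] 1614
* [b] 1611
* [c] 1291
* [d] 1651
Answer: b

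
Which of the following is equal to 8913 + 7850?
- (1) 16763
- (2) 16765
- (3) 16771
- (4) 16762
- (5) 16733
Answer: 1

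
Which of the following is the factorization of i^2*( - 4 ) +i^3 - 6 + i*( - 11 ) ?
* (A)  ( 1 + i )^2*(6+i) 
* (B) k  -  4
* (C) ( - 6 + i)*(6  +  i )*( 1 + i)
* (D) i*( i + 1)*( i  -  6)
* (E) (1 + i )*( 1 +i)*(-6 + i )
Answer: E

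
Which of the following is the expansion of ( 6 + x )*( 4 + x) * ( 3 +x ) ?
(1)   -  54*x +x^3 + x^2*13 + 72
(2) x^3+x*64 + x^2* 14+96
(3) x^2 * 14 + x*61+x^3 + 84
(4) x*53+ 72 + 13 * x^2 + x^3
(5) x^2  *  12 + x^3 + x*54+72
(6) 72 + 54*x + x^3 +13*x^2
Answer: 6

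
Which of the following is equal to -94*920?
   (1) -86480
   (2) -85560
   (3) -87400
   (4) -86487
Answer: 1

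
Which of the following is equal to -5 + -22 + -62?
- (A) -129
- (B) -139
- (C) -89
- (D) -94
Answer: C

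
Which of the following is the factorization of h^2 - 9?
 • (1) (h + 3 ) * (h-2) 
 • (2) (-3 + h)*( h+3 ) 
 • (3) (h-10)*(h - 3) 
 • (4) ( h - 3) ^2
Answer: 2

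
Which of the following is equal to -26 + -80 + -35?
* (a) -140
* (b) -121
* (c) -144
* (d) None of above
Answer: d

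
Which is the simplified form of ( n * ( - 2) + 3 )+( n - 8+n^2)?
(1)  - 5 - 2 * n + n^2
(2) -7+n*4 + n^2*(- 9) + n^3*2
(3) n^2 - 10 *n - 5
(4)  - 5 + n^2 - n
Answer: 4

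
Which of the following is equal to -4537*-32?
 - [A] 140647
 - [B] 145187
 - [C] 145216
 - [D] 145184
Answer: D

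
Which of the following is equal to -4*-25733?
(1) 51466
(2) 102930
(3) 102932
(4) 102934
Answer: 3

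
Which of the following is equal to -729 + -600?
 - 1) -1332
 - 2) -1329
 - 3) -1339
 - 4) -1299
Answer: 2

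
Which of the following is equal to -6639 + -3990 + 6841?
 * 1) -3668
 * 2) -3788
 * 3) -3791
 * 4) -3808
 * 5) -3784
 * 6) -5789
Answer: 2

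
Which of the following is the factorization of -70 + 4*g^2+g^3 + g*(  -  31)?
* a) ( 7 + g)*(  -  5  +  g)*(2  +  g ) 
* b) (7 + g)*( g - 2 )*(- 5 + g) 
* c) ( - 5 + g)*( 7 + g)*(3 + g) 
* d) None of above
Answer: a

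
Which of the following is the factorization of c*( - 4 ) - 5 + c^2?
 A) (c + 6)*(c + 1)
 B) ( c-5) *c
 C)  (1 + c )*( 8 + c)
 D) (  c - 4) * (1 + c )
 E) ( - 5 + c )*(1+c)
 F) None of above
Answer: E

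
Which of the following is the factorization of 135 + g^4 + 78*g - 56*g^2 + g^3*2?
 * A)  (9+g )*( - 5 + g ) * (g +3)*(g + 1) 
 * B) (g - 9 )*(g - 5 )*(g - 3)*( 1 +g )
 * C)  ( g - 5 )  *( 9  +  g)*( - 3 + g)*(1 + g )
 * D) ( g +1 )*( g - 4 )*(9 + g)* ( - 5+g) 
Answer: C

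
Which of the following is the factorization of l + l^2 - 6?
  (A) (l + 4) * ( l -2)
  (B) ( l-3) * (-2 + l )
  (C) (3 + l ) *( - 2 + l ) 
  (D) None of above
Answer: C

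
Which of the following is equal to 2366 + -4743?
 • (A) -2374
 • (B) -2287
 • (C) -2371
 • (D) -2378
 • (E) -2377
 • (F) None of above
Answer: E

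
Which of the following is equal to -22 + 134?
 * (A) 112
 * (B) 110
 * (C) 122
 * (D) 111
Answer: A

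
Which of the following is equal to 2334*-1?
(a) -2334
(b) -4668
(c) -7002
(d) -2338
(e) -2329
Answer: a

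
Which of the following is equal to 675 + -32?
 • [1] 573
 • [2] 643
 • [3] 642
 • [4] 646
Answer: 2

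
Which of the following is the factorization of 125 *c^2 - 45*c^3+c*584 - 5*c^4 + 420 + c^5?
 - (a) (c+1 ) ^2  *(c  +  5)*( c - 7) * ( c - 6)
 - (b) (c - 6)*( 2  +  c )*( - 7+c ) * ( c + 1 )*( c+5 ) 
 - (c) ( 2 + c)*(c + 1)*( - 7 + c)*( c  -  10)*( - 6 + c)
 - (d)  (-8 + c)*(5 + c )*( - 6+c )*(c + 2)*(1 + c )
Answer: b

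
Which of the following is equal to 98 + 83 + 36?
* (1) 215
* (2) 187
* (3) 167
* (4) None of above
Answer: 4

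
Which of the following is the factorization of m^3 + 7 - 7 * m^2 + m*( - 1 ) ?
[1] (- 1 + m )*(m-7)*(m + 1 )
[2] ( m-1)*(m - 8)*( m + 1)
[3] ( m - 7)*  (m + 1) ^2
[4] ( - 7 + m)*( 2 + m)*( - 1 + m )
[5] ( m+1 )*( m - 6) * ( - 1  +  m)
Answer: 1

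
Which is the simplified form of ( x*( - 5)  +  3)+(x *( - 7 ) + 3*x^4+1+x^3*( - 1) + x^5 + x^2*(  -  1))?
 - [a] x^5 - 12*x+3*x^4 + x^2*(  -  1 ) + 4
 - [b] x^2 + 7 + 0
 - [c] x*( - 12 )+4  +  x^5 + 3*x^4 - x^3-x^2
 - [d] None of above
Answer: c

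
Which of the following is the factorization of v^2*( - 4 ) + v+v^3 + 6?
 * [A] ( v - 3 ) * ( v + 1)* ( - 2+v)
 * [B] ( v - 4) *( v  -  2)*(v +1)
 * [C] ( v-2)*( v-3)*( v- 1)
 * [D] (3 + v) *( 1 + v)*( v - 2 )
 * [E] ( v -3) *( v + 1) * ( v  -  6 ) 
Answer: A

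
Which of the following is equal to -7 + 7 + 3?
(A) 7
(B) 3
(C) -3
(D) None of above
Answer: B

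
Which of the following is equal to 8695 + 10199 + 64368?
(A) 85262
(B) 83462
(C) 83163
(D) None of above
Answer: D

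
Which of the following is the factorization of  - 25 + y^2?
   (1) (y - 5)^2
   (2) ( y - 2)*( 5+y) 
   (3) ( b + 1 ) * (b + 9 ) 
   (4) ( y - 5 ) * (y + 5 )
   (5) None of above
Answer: 4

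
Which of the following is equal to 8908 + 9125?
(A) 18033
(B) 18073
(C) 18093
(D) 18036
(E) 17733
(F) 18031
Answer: A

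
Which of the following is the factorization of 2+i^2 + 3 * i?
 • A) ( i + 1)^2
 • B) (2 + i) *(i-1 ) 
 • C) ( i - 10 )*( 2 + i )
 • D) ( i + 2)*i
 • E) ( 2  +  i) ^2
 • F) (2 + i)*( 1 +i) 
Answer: F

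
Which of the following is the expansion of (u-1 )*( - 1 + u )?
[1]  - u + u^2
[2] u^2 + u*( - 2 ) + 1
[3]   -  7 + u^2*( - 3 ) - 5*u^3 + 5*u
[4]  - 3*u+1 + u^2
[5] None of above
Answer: 2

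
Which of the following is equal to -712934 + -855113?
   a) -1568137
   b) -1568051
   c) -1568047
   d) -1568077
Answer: c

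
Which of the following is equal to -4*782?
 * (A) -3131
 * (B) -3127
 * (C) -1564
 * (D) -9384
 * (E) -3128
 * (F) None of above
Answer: E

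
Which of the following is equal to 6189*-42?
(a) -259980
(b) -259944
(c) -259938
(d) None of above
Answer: c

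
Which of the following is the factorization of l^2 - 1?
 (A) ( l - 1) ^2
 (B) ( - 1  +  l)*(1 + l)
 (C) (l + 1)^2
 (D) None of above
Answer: B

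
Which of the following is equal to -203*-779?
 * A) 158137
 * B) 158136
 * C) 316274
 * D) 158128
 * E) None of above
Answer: A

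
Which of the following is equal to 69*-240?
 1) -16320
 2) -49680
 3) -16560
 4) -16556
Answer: 3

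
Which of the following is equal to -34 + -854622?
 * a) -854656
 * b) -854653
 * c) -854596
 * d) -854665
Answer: a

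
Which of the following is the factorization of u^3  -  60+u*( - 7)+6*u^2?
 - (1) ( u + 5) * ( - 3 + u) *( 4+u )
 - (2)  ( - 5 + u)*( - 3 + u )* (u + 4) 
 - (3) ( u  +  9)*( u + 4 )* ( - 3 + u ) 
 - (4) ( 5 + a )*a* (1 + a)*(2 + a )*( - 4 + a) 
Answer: 1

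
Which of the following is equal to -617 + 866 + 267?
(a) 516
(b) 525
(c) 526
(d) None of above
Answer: a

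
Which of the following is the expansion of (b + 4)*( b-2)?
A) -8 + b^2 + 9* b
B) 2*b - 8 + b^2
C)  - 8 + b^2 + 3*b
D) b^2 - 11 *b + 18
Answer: B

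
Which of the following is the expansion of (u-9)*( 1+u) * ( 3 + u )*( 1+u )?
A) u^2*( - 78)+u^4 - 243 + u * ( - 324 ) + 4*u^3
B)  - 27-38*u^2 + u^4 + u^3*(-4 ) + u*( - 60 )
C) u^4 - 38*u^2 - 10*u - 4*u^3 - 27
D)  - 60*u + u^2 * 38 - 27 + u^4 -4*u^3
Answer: B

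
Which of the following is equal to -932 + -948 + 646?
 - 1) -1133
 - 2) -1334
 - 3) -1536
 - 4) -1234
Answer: 4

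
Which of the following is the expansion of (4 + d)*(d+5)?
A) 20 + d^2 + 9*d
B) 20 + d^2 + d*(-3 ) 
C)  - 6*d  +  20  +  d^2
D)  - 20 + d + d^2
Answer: A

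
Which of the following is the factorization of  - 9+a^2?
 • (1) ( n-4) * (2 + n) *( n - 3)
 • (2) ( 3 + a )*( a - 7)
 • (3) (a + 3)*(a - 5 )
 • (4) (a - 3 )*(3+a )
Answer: 4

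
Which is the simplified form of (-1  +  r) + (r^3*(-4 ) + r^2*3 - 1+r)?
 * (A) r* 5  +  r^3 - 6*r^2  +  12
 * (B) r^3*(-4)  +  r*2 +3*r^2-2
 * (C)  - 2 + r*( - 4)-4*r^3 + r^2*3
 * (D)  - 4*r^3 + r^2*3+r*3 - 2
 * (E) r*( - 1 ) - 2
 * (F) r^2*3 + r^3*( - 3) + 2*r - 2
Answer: B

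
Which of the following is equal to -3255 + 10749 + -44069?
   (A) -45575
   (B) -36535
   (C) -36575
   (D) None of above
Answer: C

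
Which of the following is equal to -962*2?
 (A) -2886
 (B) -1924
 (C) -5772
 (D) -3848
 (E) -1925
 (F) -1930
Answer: B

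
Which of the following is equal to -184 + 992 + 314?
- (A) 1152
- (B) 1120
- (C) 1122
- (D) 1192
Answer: C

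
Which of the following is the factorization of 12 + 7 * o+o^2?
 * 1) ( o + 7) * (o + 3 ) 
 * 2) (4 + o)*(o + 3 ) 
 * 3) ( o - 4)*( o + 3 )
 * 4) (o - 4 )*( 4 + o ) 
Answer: 2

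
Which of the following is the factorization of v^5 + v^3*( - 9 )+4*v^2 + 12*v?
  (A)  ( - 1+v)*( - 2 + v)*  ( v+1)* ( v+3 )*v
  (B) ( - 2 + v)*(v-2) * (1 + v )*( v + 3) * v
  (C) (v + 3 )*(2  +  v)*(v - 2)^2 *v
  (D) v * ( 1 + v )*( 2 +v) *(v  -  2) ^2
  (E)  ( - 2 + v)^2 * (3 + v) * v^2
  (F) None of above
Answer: B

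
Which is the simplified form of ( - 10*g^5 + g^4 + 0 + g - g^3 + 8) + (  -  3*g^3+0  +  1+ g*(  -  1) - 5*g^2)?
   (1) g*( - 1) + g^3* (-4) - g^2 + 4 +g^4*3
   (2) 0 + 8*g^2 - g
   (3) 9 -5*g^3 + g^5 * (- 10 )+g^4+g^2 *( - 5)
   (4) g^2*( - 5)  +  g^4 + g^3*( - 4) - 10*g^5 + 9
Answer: 4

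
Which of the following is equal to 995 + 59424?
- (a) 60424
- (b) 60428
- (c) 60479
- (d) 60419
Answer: d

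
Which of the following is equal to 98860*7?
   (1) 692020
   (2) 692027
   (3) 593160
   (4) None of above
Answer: 1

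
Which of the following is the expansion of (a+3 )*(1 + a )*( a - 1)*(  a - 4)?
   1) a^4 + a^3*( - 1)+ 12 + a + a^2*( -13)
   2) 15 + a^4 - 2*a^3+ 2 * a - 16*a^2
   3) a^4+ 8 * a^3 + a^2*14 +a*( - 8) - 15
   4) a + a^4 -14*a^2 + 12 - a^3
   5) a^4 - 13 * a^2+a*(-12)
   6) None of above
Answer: 1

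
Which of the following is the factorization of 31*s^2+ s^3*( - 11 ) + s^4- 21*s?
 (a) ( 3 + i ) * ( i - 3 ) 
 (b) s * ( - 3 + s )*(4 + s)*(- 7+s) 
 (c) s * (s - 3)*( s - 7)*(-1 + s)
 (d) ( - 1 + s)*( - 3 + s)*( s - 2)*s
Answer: c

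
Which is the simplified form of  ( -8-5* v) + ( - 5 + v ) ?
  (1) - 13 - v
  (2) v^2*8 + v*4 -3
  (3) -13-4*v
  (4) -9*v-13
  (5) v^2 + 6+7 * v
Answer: 3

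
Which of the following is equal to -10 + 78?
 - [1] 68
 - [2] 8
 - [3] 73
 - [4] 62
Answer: 1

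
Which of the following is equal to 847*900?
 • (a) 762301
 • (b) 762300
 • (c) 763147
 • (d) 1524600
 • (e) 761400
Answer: b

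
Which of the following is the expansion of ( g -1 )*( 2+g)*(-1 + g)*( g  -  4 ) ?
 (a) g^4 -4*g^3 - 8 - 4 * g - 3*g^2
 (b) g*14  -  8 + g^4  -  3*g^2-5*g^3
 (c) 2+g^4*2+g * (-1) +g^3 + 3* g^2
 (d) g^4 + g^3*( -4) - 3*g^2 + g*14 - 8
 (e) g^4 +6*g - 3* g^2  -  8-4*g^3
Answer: d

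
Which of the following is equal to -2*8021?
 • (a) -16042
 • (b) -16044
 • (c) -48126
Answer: a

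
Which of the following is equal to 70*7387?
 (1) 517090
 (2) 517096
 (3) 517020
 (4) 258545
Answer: 1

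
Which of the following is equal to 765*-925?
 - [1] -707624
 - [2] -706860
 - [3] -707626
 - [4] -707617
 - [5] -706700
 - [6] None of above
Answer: 6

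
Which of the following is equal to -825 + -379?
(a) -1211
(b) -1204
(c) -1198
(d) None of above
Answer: b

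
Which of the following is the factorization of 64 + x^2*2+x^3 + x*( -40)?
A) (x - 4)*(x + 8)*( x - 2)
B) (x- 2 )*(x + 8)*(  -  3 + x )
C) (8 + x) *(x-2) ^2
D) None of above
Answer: A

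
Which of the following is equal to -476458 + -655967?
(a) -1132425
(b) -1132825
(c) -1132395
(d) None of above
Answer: a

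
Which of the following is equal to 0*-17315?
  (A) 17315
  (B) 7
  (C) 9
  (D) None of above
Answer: D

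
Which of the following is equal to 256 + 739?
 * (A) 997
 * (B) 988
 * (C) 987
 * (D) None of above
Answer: D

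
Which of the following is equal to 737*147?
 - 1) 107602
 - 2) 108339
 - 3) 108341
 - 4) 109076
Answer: 2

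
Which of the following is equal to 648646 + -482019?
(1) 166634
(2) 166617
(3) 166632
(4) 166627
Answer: 4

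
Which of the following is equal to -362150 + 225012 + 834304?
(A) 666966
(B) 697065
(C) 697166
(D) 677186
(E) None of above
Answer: C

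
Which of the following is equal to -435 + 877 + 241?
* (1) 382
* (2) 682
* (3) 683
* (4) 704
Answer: 3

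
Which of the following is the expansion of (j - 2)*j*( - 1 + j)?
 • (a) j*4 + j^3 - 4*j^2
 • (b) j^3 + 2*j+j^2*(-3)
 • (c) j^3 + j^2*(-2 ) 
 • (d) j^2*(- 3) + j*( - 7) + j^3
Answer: b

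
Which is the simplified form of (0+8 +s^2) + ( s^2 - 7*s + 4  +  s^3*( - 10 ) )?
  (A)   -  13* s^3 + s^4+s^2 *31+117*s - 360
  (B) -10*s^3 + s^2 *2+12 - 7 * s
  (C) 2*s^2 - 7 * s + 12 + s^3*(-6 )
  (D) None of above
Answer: B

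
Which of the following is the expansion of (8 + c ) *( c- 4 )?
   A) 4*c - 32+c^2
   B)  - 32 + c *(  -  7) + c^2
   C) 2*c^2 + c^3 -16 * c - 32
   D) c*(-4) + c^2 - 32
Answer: A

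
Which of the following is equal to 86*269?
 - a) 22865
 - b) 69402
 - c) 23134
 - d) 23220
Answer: c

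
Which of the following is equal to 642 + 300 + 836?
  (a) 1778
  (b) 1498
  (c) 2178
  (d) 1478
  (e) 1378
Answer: a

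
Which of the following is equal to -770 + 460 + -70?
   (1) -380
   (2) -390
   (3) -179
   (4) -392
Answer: 1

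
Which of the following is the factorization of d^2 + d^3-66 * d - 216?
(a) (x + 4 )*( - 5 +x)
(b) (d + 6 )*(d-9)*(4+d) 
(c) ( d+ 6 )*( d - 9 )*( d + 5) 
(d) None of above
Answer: b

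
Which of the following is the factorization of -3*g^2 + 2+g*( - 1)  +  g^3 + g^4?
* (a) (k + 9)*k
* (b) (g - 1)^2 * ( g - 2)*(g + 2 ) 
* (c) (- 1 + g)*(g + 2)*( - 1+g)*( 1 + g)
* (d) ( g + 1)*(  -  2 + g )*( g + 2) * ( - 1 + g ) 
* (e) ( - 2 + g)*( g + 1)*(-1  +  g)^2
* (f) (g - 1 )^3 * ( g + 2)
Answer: c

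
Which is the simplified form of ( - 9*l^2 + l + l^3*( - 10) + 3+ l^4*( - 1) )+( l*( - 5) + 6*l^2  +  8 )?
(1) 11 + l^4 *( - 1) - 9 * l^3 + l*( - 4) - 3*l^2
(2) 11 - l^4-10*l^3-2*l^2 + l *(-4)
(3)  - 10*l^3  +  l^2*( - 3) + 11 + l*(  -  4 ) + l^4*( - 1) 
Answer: 3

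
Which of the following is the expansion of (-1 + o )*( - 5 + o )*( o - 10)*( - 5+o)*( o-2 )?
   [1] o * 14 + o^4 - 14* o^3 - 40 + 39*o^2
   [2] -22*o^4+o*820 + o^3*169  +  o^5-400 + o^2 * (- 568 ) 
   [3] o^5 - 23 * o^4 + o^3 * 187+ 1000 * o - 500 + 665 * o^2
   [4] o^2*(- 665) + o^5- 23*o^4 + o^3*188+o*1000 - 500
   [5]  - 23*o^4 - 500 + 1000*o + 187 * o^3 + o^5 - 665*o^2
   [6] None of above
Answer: 5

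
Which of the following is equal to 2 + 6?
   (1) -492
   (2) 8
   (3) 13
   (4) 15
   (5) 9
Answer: 2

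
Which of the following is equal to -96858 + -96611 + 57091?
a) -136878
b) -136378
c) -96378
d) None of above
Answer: b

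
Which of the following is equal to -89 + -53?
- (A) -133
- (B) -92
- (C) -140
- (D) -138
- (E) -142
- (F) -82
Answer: E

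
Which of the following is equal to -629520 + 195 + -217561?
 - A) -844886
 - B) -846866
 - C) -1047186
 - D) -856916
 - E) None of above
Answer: E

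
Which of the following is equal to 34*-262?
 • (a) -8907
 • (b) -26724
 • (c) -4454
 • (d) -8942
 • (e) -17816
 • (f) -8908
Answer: f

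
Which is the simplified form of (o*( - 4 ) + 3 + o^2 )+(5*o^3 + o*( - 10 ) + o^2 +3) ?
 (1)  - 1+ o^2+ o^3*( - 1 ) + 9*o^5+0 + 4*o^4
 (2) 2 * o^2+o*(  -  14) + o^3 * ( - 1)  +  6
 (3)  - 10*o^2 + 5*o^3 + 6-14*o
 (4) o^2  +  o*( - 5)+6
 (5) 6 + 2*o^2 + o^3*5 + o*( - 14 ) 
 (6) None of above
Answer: 5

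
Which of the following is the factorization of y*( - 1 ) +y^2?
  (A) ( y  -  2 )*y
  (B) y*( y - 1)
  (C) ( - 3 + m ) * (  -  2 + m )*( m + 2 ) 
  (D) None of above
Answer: B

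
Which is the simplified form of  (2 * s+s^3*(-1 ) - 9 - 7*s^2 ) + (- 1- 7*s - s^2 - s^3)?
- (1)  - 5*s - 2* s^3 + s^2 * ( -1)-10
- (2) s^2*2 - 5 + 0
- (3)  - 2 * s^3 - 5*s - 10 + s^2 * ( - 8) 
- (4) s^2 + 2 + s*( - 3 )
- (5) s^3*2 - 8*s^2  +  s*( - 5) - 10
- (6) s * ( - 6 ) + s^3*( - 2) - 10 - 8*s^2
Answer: 3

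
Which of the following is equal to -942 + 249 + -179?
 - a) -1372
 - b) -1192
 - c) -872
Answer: c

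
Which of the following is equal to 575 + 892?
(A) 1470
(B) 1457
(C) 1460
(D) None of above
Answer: D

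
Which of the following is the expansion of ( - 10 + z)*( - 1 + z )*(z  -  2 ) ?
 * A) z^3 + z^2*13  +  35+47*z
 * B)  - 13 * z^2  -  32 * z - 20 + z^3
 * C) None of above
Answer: C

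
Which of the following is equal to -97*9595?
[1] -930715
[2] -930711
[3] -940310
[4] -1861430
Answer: 1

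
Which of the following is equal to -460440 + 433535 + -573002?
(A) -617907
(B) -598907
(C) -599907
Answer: C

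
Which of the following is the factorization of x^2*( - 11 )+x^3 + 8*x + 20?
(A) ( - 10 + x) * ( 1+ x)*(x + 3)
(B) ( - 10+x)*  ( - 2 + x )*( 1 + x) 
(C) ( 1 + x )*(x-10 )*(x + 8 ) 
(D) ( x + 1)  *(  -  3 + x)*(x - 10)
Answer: B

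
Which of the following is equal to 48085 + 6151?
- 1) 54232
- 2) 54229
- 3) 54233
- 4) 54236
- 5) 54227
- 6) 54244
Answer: 4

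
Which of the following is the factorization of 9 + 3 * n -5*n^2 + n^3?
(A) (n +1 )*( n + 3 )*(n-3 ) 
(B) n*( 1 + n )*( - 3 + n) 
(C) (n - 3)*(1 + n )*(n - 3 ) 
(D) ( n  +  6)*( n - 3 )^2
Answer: C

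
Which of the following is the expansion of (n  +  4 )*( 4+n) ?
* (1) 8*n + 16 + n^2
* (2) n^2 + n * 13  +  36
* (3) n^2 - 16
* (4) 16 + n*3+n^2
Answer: 1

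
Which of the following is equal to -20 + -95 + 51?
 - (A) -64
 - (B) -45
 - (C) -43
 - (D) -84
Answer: A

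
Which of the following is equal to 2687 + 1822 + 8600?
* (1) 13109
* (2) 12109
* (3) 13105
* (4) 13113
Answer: 1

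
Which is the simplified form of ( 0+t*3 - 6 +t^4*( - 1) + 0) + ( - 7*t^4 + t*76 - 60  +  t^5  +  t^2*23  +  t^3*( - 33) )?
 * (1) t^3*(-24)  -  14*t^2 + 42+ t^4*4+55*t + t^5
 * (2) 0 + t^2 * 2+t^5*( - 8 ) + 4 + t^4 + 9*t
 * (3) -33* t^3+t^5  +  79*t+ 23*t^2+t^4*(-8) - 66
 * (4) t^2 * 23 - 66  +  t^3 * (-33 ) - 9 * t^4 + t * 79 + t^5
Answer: 3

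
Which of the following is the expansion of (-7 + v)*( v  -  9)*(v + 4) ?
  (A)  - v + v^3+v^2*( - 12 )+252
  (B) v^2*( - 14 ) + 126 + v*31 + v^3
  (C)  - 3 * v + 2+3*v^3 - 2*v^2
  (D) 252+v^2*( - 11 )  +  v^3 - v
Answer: A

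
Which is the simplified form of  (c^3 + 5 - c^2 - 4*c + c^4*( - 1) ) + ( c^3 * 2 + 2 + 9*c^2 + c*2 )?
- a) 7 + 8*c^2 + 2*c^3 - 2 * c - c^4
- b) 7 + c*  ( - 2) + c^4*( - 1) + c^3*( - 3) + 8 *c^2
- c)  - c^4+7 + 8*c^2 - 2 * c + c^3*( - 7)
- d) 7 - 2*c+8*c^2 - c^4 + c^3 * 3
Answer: d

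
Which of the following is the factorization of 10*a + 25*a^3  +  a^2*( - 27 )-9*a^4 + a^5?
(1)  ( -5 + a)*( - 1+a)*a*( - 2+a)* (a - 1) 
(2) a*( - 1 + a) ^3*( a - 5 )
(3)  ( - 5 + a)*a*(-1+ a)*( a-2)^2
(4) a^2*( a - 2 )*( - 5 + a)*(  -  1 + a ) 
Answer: 1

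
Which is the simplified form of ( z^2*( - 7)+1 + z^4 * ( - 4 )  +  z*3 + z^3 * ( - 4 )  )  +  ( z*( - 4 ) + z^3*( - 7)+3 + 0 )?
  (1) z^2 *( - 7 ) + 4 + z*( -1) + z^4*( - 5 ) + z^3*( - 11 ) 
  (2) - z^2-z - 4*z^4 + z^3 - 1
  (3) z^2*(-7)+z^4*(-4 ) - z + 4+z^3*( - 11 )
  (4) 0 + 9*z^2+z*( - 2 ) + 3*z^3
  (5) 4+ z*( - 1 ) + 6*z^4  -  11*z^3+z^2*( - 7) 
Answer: 3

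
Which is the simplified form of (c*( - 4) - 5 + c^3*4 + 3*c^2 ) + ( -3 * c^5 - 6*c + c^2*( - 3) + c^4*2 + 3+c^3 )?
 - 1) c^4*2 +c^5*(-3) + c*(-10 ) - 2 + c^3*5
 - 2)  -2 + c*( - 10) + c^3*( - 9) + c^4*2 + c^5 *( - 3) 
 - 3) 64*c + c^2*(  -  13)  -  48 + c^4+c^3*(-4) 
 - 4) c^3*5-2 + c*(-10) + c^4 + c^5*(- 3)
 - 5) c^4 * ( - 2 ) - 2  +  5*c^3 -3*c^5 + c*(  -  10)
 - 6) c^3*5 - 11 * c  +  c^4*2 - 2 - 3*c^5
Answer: 1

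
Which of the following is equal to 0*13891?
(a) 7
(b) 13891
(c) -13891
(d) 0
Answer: d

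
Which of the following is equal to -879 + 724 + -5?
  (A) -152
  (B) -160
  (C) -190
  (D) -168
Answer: B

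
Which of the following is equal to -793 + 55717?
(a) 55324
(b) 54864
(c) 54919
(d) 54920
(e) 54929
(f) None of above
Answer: f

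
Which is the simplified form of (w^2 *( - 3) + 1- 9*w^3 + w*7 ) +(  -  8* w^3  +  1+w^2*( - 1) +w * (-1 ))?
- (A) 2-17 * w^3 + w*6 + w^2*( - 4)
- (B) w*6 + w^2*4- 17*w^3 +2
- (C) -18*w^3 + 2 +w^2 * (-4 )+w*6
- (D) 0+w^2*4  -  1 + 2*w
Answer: A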